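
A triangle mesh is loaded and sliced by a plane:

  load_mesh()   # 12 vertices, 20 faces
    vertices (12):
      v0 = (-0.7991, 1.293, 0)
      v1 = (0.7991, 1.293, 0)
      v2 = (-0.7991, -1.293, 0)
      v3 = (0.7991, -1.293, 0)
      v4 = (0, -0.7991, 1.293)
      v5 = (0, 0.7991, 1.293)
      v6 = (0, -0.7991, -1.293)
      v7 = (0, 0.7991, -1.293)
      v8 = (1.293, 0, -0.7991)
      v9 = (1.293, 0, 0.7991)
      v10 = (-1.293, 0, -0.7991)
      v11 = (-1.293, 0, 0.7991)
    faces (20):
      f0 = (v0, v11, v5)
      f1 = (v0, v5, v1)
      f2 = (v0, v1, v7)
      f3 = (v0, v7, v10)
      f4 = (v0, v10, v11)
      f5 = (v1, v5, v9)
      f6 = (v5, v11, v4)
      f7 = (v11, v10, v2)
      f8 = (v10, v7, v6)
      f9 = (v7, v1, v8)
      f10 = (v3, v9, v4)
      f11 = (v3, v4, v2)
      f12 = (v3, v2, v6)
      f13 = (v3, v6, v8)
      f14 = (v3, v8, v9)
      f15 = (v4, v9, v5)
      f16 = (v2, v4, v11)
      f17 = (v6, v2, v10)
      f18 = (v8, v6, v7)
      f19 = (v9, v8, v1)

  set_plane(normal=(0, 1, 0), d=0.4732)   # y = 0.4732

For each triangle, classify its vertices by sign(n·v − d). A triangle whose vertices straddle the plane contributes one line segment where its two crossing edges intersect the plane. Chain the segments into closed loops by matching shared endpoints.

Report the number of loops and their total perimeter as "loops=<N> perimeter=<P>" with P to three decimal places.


Straddling triangles (10 of 20):
  (v0,v11,v5) [+-+] → (-1.11225, 0.4732, 0.506653)–(-0.527329, 0.4732, 1.09157)  len=0.8272
  (v0,v7,v10) [++-] → (-0.527329, 0.4732, -1.09157)–(-1.11225, 0.4732, -0.506653)  len=0.8272
  (v0,v10,v11) [+--] → (-1.11225, 0.4732, -0.506653)–(-1.11225, 0.4732, 0.506653)  len=1.0133
  (v1,v5,v9) [++-] → (0.527329, 0.4732, 1.09157)–(1.11225, 0.4732, 0.506653)  len=0.8272
  (v5,v11,v4) [+--] → (-0.527329, 0.4732, 1.09157)–(0, 0.4732, 1.293)  len=0.5645
  (v10,v7,v6) [-+-] → (-0.527329, 0.4732, -1.09157)–(0, 0.4732, -1.293)  len=0.5645
  (v7,v1,v8) [++-] → (1.11225, 0.4732, -0.506653)–(0.527329, 0.4732, -1.09157)  len=0.8272
  (v4,v9,v5) [--+] → (0.527329, 0.4732, 1.09157)–(0, 0.4732, 1.293)  len=0.5645
  (v8,v6,v7) [--+] → (0, 0.4732, -1.293)–(0.527329, 0.4732, -1.09157)  len=0.5645
  (v9,v8,v1) [--+] → (1.11225, 0.4732, -0.506653)–(1.11225, 0.4732, 0.506653)  len=1.0133

Chained into 1 loop(s):
  loop 1: 10 segments, perimeter = 7.5934
Total perimeter = 7.593

loops=1 perimeter=7.593


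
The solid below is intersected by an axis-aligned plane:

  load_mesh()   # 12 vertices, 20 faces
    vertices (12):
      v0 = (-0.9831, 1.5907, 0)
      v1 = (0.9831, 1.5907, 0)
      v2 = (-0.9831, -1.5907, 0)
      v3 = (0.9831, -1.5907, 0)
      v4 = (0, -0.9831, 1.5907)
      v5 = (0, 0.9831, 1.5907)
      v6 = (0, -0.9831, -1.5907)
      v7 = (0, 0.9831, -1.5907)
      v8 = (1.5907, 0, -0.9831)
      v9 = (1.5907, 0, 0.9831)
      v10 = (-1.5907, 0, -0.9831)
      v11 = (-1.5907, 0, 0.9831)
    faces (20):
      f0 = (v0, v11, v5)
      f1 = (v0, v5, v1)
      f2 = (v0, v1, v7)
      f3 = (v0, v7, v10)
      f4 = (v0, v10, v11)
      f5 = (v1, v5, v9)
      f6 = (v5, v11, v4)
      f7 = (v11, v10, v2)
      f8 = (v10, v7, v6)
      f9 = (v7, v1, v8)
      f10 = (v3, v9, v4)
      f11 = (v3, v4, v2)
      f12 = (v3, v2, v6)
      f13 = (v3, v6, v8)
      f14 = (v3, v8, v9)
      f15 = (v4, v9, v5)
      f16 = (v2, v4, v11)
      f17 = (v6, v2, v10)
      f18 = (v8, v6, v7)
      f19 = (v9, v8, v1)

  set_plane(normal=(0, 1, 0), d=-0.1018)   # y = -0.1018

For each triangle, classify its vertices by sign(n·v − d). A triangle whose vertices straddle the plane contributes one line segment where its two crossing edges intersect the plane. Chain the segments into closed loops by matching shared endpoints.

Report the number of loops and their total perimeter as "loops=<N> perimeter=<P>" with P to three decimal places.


loops=1 perimeter=10.498

Straddling triangles (10 of 20):
  (v5,v11,v4) [++-] → (-1.42598, -0.1018, 1.04602)–(0, -0.1018, 1.5907)  len=1.5265
  (v11,v10,v2) [++-] → (-1.55182, -0.1018, -0.920185)–(-1.55182, -0.1018, 0.920185)  len=1.8404
  (v10,v7,v6) [++-] → (0, -0.1018, -1.5907)–(-1.42598, -0.1018, -1.04602)  len=1.5265
  (v3,v9,v4) [-+-] → (1.55182, -0.1018, 0.920185)–(1.42598, -0.1018, 1.04602)  len=0.1780
  (v3,v6,v8) [--+] → (1.42598, -0.1018, -1.04602)–(1.55182, -0.1018, -0.920185)  len=0.1780
  (v3,v8,v9) [-++] → (1.55182, -0.1018, -0.920185)–(1.55182, -0.1018, 0.920185)  len=1.8404
  (v4,v9,v5) [-++] → (1.42598, -0.1018, 1.04602)–(0, -0.1018, 1.5907)  len=1.5265
  (v2,v4,v11) [--+] → (-1.42598, -0.1018, 1.04602)–(-1.55182, -0.1018, 0.920185)  len=0.1780
  (v6,v2,v10) [--+] → (-1.55182, -0.1018, -0.920185)–(-1.42598, -0.1018, -1.04602)  len=0.1780
  (v8,v6,v7) [+-+] → (1.42598, -0.1018, -1.04602)–(0, -0.1018, -1.5907)  len=1.5265

Chained into 1 loop(s):
  loop 1: 10 segments, perimeter = 10.4984
Total perimeter = 10.498


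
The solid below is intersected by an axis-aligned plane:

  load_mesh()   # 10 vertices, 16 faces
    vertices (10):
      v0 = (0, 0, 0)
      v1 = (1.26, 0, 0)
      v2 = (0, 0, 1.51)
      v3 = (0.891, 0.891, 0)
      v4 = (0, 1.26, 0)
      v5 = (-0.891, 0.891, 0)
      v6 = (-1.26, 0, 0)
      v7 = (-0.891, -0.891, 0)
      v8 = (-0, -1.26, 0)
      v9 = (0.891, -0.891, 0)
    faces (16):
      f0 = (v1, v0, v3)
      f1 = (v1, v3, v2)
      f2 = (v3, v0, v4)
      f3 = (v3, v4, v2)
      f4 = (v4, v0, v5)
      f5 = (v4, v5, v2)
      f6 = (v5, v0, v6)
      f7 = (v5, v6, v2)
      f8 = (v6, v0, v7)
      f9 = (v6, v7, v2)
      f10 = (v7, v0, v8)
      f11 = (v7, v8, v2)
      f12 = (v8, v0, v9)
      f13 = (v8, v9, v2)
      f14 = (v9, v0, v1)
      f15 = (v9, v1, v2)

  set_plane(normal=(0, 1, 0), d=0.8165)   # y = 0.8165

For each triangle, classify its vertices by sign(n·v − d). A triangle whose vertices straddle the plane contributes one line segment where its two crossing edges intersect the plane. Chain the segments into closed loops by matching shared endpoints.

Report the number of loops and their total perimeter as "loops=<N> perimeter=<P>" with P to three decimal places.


Straddling triangles (8 of 16):
  (v1,v0,v3) [--+] → (0.8165, 0.8165, 0)–(0.921854, 0.8165, 0)  len=0.1054
  (v1,v3,v2) [-+-] → (0.921854, 0.8165, 0)–(0.8165, 0.8165, 0.126257)  len=0.1644
  (v3,v0,v4) [+-+] → (0.8165, 0.8165, 0)–(0, 0.8165, 0)  len=0.8165
  (v3,v4,v2) [++-] → (0, 0.8165, 0.531496)–(0.8165, 0.8165, 0.126257)  len=0.9115
  (v4,v0,v5) [+-+] → (0, 0.8165, 0)–(-0.8165, 0.8165, 0)  len=0.8165
  (v4,v5,v2) [++-] → (-0.8165, 0.8165, 0.126257)–(0, 0.8165, 0.531496)  len=0.9115
  (v5,v0,v6) [+--] → (-0.8165, 0.8165, 0)–(-0.921854, 0.8165, 0)  len=0.1054
  (v5,v6,v2) [+--] → (-0.921854, 0.8165, 0)–(-0.8165, 0.8165, 0.126257)  len=0.1644

Chained into 1 loop(s):
  loop 1: 8 segments, perimeter = 3.9956
Total perimeter = 3.996

loops=1 perimeter=3.996


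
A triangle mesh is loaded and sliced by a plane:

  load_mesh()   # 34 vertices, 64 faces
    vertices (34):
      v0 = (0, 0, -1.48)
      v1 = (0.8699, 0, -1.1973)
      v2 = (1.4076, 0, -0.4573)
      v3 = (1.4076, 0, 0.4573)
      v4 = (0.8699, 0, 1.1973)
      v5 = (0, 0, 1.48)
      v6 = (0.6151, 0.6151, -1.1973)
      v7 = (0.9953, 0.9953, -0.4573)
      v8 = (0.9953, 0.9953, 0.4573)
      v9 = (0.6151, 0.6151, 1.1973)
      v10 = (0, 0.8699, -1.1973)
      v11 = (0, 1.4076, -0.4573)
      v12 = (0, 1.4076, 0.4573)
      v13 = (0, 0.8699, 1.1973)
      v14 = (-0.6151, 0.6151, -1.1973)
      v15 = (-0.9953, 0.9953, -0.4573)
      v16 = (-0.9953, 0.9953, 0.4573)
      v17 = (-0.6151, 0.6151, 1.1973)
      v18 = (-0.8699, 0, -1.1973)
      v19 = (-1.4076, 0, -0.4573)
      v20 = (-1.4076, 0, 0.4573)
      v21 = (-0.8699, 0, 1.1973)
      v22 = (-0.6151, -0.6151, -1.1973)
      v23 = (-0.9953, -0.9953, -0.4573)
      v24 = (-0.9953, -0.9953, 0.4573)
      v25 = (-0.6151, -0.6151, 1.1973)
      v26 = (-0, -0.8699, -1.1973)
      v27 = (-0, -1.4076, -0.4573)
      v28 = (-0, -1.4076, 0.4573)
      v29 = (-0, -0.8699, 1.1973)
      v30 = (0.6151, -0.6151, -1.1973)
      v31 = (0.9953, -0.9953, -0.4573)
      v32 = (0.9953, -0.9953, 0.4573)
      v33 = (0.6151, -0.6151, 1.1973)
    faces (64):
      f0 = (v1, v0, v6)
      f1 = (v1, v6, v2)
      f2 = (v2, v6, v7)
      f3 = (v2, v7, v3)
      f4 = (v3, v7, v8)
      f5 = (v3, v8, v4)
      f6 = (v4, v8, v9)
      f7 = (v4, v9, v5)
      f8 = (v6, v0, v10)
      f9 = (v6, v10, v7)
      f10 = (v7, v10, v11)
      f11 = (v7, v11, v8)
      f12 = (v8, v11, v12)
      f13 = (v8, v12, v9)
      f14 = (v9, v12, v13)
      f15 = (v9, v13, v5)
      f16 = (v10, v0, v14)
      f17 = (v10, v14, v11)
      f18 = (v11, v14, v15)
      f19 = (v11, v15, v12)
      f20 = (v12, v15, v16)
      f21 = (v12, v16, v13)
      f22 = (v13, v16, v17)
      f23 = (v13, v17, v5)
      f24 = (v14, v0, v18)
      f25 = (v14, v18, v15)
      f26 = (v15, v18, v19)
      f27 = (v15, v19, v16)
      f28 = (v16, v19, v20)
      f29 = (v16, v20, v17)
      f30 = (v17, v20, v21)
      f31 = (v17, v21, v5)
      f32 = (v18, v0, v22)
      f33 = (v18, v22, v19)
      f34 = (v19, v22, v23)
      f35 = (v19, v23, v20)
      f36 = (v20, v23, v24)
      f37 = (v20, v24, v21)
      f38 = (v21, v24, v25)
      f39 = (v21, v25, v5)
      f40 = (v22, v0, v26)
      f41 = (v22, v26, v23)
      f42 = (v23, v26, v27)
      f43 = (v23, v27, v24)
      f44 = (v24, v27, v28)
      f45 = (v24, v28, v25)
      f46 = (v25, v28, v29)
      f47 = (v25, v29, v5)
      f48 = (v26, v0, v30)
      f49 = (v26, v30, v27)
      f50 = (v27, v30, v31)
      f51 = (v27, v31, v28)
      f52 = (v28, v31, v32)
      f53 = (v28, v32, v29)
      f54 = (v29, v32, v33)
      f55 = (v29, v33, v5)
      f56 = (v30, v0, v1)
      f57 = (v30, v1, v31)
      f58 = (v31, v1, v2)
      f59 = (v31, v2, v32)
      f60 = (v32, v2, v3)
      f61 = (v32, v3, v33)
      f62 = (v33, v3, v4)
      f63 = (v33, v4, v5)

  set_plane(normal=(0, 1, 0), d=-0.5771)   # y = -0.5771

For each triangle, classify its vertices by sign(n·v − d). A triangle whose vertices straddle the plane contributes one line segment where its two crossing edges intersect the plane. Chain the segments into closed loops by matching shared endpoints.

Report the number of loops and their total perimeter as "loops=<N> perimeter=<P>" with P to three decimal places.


loops=1 perimeter=8.043

Straddling triangles (20 of 64):
  (v18,v0,v22) [++-] → (-0.5771, -0.5771, -1.21476)–(-0.630841, -0.5771, -1.1973)  len=0.0565
  (v18,v22,v19) [+-+] → (-0.630841, -0.5771, -1.1973)–(-0.66406, -0.5771, -1.15158)  len=0.0565
  (v19,v22,v23) [+--] → (-0.66406, -0.5771, -1.15158)–(-1.16854, -0.5771, -0.4573)  len=0.8582
  (v19,v23,v20) [+-+] → (-1.16854, -0.5771, -0.4573)–(-1.16854, -0.5771, -0.0730081)  len=0.3843
  (v20,v23,v24) [+--] → (-1.16854, -0.5771, -0.0730081)–(-1.16854, -0.5771, 0.4573)  len=0.5303
  (v20,v24,v21) [+-+] → (-1.16854, -0.5771, 0.4573)–(-0.94261, -0.5771, 0.768229)  len=0.3843
  (v21,v24,v25) [+--] → (-0.94261, -0.5771, 0.768229)–(-0.630841, -0.5771, 1.1973)  len=0.5304
  (v21,v25,v5) [+-+] → (-0.630841, -0.5771, 1.1973)–(-0.5771, -0.5771, 1.21476)  len=0.0565
  (v22,v0,v26) [-+-] → (-0.5771, -0.5771, -1.21476)–(0, -0.5771, -1.29245)  len=0.5823
  (v25,v29,v5) [--+] → (0, -0.5771, 1.29245)–(-0.5771, -0.5771, 1.21476)  len=0.5823
  (v26,v0,v30) [-+-] → (0, -0.5771, -1.29245)–(0.5771, -0.5771, -1.21476)  len=0.5823
  (v29,v33,v5) [--+] → (0.5771, -0.5771, 1.21476)–(0, -0.5771, 1.29245)  len=0.5823
  (v30,v0,v1) [-++] → (0.5771, -0.5771, -1.21476)–(0.630841, -0.5771, -1.1973)  len=0.0565
  (v30,v1,v31) [-+-] → (0.630841, -0.5771, -1.1973)–(0.94261, -0.5771, -0.768229)  len=0.5304
  (v31,v1,v2) [-++] → (0.94261, -0.5771, -0.768229)–(1.16854, -0.5771, -0.4573)  len=0.3843
  (v31,v2,v32) [-+-] → (1.16854, -0.5771, -0.4573)–(1.16854, -0.5771, 0.0730081)  len=0.5303
  (v32,v2,v3) [-++] → (1.16854, -0.5771, 0.0730081)–(1.16854, -0.5771, 0.4573)  len=0.3843
  (v32,v3,v33) [-+-] → (1.16854, -0.5771, 0.4573)–(0.66406, -0.5771, 1.15158)  len=0.8582
  (v33,v3,v4) [-++] → (0.66406, -0.5771, 1.15158)–(0.630841, -0.5771, 1.1973)  len=0.0565
  (v33,v4,v5) [-++] → (0.630841, -0.5771, 1.1973)–(0.5771, -0.5771, 1.21476)  len=0.0565

Chained into 1 loop(s):
  loop 1: 20 segments, perimeter = 8.0433
Total perimeter = 8.043


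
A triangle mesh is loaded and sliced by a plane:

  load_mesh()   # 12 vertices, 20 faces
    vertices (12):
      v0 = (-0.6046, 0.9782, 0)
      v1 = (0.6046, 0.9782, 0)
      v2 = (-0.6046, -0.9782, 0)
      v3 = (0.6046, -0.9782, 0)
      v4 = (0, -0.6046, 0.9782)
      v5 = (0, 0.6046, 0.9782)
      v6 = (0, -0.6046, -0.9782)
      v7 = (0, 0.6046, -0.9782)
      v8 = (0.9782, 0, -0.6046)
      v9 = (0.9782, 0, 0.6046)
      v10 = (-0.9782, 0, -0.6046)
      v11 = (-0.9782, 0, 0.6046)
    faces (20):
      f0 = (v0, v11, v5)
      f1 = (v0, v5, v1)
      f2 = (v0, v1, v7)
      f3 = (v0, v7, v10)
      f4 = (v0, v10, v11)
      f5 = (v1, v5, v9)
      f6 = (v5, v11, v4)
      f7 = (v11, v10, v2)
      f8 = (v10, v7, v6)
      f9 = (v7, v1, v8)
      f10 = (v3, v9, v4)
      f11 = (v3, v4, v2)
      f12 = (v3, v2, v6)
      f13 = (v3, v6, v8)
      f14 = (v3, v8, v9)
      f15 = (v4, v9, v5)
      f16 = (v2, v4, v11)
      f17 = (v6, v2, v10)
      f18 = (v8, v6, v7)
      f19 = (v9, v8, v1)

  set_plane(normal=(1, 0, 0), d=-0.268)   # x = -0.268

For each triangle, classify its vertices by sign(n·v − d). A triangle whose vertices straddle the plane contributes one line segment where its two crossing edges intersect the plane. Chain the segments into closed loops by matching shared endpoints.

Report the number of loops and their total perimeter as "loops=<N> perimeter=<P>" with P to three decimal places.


loops=1 perimeter=5.962

Straddling triangles (10 of 20):
  (v0,v11,v5) [--+] → (-0.268, 0.438956, 0.875844)–(-0.268, 0.770205, 0.544595)  len=0.4685
  (v0,v5,v1) [-++] → (-0.268, 0.770205, 0.544595)–(-0.268, 0.9782, 0)  len=0.5830
  (v0,v1,v7) [-++] → (-0.268, 0.9782, 0)–(-0.268, 0.770205, -0.544595)  len=0.5830
  (v0,v7,v10) [-+-] → (-0.268, 0.770205, -0.544595)–(-0.268, 0.438956, -0.875844)  len=0.4685
  (v5,v11,v4) [+-+] → (-0.268, 0.438956, 0.875844)–(-0.268, -0.438956, 0.875844)  len=0.8779
  (v10,v7,v6) [-++] → (-0.268, 0.438956, -0.875844)–(-0.268, -0.438956, -0.875844)  len=0.8779
  (v3,v4,v2) [++-] → (-0.268, -0.770205, 0.544595)–(-0.268, -0.9782, 0)  len=0.5830
  (v3,v2,v6) [+-+] → (-0.268, -0.9782, 0)–(-0.268, -0.770205, -0.544595)  len=0.5830
  (v2,v4,v11) [-+-] → (-0.268, -0.770205, 0.544595)–(-0.268, -0.438956, 0.875844)  len=0.4685
  (v6,v2,v10) [+--] → (-0.268, -0.770205, -0.544595)–(-0.268, -0.438956, -0.875844)  len=0.4685

Chained into 1 loop(s):
  loop 1: 10 segments, perimeter = 5.9615
Total perimeter = 5.962


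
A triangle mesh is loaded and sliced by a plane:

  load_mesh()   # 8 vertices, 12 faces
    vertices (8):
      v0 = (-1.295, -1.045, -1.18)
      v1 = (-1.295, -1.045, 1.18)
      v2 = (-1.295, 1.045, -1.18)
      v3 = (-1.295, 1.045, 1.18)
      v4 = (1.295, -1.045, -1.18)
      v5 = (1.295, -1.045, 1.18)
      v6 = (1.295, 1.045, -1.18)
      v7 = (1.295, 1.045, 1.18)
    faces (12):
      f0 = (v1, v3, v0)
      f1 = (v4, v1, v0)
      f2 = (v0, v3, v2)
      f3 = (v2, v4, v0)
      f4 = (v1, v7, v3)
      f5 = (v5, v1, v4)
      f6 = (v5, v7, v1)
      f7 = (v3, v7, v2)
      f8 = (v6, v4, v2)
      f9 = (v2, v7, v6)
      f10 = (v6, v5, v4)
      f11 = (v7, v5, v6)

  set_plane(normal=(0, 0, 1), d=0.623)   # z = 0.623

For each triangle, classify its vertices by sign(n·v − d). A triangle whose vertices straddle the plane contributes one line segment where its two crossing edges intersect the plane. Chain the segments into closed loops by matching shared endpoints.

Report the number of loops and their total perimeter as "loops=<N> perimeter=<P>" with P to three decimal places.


Straddling triangles (8 of 12):
  (v1,v3,v0) [++-] → (-1.295, 0.551725, 0.623)–(-1.295, -1.045, 0.623)  len=1.5967
  (v4,v1,v0) [-+-] → (-0.683716, -1.045, 0.623)–(-1.295, -1.045, 0.623)  len=0.6113
  (v0,v3,v2) [-+-] → (-1.295, 0.551725, 0.623)–(-1.295, 1.045, 0.623)  len=0.4933
  (v5,v1,v4) [++-] → (-0.683716, -1.045, 0.623)–(1.295, -1.045, 0.623)  len=1.9787
  (v3,v7,v2) [++-] → (0.683716, 1.045, 0.623)–(-1.295, 1.045, 0.623)  len=1.9787
  (v2,v7,v6) [-+-] → (0.683716, 1.045, 0.623)–(1.295, 1.045, 0.623)  len=0.6113
  (v6,v5,v4) [-+-] → (1.295, -0.551725, 0.623)–(1.295, -1.045, 0.623)  len=0.4933
  (v7,v5,v6) [++-] → (1.295, -0.551725, 0.623)–(1.295, 1.045, 0.623)  len=1.5967

Chained into 1 loop(s):
  loop 1: 8 segments, perimeter = 9.3600
Total perimeter = 9.360

loops=1 perimeter=9.360


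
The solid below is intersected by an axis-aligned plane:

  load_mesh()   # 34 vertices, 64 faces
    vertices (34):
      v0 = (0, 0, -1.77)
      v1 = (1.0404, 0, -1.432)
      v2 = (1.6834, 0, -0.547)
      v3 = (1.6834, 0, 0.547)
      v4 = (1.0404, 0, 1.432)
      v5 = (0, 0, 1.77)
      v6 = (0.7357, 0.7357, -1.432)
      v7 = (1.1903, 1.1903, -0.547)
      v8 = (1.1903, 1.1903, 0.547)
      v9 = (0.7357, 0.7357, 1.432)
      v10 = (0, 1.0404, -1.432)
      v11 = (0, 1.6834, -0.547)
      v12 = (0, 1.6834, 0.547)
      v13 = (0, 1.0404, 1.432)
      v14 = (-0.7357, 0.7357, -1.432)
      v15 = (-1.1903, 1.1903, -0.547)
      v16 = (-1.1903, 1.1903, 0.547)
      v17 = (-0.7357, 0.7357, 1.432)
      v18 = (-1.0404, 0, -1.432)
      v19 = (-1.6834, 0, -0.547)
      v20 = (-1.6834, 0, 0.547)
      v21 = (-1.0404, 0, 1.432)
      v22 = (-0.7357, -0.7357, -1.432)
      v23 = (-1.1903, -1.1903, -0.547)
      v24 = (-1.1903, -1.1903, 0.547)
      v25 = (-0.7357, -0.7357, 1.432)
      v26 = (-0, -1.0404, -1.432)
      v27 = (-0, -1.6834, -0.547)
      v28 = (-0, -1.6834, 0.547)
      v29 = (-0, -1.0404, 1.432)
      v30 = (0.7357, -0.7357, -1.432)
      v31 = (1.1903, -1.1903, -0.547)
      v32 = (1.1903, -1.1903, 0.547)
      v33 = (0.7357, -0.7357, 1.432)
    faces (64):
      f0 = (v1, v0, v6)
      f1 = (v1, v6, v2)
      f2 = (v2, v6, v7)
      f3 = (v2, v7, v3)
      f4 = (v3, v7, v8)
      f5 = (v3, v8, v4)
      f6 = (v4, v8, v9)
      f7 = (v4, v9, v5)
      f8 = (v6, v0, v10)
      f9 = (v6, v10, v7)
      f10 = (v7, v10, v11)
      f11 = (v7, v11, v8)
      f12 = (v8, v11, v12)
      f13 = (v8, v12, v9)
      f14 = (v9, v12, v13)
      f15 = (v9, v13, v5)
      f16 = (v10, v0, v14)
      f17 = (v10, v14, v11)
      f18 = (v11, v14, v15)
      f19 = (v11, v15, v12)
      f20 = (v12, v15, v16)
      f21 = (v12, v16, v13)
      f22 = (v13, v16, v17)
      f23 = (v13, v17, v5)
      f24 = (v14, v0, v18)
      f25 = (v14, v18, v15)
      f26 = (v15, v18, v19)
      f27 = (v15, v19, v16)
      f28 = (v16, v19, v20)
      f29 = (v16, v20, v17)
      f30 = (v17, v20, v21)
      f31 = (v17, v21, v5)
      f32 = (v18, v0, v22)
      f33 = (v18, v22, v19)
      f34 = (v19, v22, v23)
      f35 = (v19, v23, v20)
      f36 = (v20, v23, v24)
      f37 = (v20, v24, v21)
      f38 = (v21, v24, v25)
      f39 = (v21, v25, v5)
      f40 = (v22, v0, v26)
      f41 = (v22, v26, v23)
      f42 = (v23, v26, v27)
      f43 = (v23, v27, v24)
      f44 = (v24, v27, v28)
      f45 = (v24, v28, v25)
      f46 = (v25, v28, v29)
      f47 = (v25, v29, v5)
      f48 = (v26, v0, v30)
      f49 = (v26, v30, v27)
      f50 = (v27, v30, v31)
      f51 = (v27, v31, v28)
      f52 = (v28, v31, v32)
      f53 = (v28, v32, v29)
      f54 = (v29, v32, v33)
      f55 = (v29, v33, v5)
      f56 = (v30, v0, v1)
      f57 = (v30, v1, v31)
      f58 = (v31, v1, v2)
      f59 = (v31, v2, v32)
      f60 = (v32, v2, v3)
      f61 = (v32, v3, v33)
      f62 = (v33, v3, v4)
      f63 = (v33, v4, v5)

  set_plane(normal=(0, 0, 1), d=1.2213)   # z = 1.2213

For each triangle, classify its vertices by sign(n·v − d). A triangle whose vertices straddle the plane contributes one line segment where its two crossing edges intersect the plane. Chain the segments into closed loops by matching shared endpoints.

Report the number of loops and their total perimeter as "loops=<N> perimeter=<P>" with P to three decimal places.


Straddling triangles (16 of 64):
  (v3,v8,v4) [--+] → (1.07609, 0.283386, 1.2213)–(1.19348, 0, 1.2213)  len=0.3067
  (v4,v8,v9) [+-+] → (1.07609, 0.283386, 1.2213)–(0.843931, 0.843931, 1.2213)  len=0.6067
  (v8,v12,v9) [--+] → (0.560545, 0.961328, 1.2213)–(0.843931, 0.843931, 1.2213)  len=0.3067
  (v9,v12,v13) [+-+] → (0.560545, 0.961328, 1.2213)–(0, 1.19348, 1.2213)  len=0.6067
  (v12,v16,v13) [--+] → (-0.283386, 1.07609, 1.2213)–(0, 1.19348, 1.2213)  len=0.3067
  (v13,v16,v17) [+-+] → (-0.283386, 1.07609, 1.2213)–(-0.843931, 0.843931, 1.2213)  len=0.6067
  (v16,v20,v17) [--+] → (-0.961328, 0.560545, 1.2213)–(-0.843931, 0.843931, 1.2213)  len=0.3067
  (v17,v20,v21) [+-+] → (-0.961328, 0.560545, 1.2213)–(-1.19348, 0, 1.2213)  len=0.6067
  (v20,v24,v21) [--+] → (-1.07609, -0.283386, 1.2213)–(-1.19348, 0, 1.2213)  len=0.3067
  (v21,v24,v25) [+-+] → (-1.07609, -0.283386, 1.2213)–(-0.843931, -0.843931, 1.2213)  len=0.6067
  (v24,v28,v25) [--+] → (-0.560545, -0.961328, 1.2213)–(-0.843931, -0.843931, 1.2213)  len=0.3067
  (v25,v28,v29) [+-+] → (-0.560545, -0.961328, 1.2213)–(0, -1.19348, 1.2213)  len=0.6067
  (v28,v32,v29) [--+] → (0.283386, -1.07609, 1.2213)–(0, -1.19348, 1.2213)  len=0.3067
  (v29,v32,v33) [+-+] → (0.283386, -1.07609, 1.2213)–(0.843931, -0.843931, 1.2213)  len=0.6067
  (v32,v3,v33) [--+] → (0.961328, -0.560545, 1.2213)–(0.843931, -0.843931, 1.2213)  len=0.3067
  (v33,v3,v4) [+-+] → (0.961328, -0.560545, 1.2213)–(1.19348, 0, 1.2213)  len=0.6067

Chained into 1 loop(s):
  loop 1: 16 segments, perimeter = 7.3077
Total perimeter = 7.308

loops=1 perimeter=7.308


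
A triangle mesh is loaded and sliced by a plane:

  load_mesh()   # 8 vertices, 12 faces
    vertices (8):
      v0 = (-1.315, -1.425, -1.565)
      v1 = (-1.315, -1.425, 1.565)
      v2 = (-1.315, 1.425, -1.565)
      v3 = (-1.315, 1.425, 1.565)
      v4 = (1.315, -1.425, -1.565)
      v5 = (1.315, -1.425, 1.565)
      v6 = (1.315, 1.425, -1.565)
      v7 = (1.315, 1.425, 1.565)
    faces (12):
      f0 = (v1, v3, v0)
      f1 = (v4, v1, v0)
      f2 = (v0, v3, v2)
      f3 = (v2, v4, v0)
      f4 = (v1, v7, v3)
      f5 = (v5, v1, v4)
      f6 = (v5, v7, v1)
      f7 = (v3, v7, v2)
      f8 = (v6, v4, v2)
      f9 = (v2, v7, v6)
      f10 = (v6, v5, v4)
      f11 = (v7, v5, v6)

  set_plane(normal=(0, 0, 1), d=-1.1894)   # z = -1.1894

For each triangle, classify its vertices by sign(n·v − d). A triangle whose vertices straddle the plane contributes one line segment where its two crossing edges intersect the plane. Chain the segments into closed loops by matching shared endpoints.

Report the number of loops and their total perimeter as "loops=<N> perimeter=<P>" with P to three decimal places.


Straddling triangles (8 of 12):
  (v1,v3,v0) [++-] → (-1.315, -1.083, -1.1894)–(-1.315, -1.425, -1.1894)  len=0.3420
  (v4,v1,v0) [-+-] → (0.9994, -1.425, -1.1894)–(-1.315, -1.425, -1.1894)  len=2.3144
  (v0,v3,v2) [-+-] → (-1.315, -1.083, -1.1894)–(-1.315, 1.425, -1.1894)  len=2.5080
  (v5,v1,v4) [++-] → (0.9994, -1.425, -1.1894)–(1.315, -1.425, -1.1894)  len=0.3156
  (v3,v7,v2) [++-] → (-0.9994, 1.425, -1.1894)–(-1.315, 1.425, -1.1894)  len=0.3156
  (v2,v7,v6) [-+-] → (-0.9994, 1.425, -1.1894)–(1.315, 1.425, -1.1894)  len=2.3144
  (v6,v5,v4) [-+-] → (1.315, 1.083, -1.1894)–(1.315, -1.425, -1.1894)  len=2.5080
  (v7,v5,v6) [++-] → (1.315, 1.083, -1.1894)–(1.315, 1.425, -1.1894)  len=0.3420

Chained into 1 loop(s):
  loop 1: 8 segments, perimeter = 10.9600
Total perimeter = 10.960

loops=1 perimeter=10.960


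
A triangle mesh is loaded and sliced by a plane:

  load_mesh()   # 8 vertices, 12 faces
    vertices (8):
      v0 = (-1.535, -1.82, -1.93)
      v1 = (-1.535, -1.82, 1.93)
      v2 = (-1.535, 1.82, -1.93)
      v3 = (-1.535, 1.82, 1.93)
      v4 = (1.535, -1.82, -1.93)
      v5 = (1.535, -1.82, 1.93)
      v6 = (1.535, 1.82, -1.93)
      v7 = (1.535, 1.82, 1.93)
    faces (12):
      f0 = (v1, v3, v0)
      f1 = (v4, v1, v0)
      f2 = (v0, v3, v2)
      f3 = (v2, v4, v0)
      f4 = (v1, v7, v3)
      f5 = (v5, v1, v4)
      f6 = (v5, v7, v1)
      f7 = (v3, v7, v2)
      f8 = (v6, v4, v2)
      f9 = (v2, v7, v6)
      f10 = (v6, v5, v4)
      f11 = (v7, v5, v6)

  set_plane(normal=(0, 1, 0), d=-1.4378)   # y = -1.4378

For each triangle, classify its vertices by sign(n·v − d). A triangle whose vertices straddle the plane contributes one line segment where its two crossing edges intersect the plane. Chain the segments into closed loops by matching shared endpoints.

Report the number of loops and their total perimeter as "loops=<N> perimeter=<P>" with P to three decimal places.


loops=1 perimeter=13.860

Straddling triangles (8 of 12):
  (v1,v3,v0) [-+-] → (-1.535, -1.4378, 1.93)–(-1.535, -1.4378, -1.5247)  len=3.4547
  (v0,v3,v2) [-++] → (-1.535, -1.4378, -1.5247)–(-1.535, -1.4378, -1.93)  len=0.4053
  (v2,v4,v0) [+--] → (1.21265, -1.4378, -1.93)–(-1.535, -1.4378, -1.93)  len=2.7476
  (v1,v7,v3) [-++] → (-1.21265, -1.4378, 1.93)–(-1.535, -1.4378, 1.93)  len=0.3224
  (v5,v7,v1) [-+-] → (1.535, -1.4378, 1.93)–(-1.21265, -1.4378, 1.93)  len=2.7476
  (v6,v4,v2) [+-+] → (1.535, -1.4378, -1.93)–(1.21265, -1.4378, -1.93)  len=0.3224
  (v6,v5,v4) [+--] → (1.535, -1.4378, 1.5247)–(1.535, -1.4378, -1.93)  len=3.4547
  (v7,v5,v6) [+-+] → (1.535, -1.4378, 1.93)–(1.535, -1.4378, 1.5247)  len=0.4053

Chained into 1 loop(s):
  loop 1: 8 segments, perimeter = 13.8600
Total perimeter = 13.860


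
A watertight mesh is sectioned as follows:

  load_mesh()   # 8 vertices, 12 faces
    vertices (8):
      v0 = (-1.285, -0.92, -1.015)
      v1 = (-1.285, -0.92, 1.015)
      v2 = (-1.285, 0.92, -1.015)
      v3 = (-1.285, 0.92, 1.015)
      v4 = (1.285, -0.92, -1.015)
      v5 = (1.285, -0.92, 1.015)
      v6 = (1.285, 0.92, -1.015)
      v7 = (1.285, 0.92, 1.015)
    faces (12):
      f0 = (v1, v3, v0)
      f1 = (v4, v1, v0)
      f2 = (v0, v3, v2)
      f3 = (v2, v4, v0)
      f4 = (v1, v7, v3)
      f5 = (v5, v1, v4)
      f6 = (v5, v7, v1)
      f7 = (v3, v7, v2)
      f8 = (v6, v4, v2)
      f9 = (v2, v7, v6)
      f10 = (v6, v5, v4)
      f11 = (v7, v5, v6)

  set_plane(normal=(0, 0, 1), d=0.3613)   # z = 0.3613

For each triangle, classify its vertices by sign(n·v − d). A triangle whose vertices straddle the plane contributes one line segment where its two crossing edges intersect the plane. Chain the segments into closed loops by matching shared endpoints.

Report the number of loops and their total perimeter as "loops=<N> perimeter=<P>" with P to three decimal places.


Straddling triangles (8 of 12):
  (v1,v3,v0) [++-] → (-1.285, 0.327484, 0.3613)–(-1.285, -0.92, 0.3613)  len=1.2475
  (v4,v1,v0) [-+-] → (-0.457409, -0.92, 0.3613)–(-1.285, -0.92, 0.3613)  len=0.8276
  (v0,v3,v2) [-+-] → (-1.285, 0.327484, 0.3613)–(-1.285, 0.92, 0.3613)  len=0.5925
  (v5,v1,v4) [++-] → (-0.457409, -0.92, 0.3613)–(1.285, -0.92, 0.3613)  len=1.7424
  (v3,v7,v2) [++-] → (0.457409, 0.92, 0.3613)–(-1.285, 0.92, 0.3613)  len=1.7424
  (v2,v7,v6) [-+-] → (0.457409, 0.92, 0.3613)–(1.285, 0.92, 0.3613)  len=0.8276
  (v6,v5,v4) [-+-] → (1.285, -0.327484, 0.3613)–(1.285, -0.92, 0.3613)  len=0.5925
  (v7,v5,v6) [++-] → (1.285, -0.327484, 0.3613)–(1.285, 0.92, 0.3613)  len=1.2475

Chained into 1 loop(s):
  loop 1: 8 segments, perimeter = 8.8200
Total perimeter = 8.820

loops=1 perimeter=8.820


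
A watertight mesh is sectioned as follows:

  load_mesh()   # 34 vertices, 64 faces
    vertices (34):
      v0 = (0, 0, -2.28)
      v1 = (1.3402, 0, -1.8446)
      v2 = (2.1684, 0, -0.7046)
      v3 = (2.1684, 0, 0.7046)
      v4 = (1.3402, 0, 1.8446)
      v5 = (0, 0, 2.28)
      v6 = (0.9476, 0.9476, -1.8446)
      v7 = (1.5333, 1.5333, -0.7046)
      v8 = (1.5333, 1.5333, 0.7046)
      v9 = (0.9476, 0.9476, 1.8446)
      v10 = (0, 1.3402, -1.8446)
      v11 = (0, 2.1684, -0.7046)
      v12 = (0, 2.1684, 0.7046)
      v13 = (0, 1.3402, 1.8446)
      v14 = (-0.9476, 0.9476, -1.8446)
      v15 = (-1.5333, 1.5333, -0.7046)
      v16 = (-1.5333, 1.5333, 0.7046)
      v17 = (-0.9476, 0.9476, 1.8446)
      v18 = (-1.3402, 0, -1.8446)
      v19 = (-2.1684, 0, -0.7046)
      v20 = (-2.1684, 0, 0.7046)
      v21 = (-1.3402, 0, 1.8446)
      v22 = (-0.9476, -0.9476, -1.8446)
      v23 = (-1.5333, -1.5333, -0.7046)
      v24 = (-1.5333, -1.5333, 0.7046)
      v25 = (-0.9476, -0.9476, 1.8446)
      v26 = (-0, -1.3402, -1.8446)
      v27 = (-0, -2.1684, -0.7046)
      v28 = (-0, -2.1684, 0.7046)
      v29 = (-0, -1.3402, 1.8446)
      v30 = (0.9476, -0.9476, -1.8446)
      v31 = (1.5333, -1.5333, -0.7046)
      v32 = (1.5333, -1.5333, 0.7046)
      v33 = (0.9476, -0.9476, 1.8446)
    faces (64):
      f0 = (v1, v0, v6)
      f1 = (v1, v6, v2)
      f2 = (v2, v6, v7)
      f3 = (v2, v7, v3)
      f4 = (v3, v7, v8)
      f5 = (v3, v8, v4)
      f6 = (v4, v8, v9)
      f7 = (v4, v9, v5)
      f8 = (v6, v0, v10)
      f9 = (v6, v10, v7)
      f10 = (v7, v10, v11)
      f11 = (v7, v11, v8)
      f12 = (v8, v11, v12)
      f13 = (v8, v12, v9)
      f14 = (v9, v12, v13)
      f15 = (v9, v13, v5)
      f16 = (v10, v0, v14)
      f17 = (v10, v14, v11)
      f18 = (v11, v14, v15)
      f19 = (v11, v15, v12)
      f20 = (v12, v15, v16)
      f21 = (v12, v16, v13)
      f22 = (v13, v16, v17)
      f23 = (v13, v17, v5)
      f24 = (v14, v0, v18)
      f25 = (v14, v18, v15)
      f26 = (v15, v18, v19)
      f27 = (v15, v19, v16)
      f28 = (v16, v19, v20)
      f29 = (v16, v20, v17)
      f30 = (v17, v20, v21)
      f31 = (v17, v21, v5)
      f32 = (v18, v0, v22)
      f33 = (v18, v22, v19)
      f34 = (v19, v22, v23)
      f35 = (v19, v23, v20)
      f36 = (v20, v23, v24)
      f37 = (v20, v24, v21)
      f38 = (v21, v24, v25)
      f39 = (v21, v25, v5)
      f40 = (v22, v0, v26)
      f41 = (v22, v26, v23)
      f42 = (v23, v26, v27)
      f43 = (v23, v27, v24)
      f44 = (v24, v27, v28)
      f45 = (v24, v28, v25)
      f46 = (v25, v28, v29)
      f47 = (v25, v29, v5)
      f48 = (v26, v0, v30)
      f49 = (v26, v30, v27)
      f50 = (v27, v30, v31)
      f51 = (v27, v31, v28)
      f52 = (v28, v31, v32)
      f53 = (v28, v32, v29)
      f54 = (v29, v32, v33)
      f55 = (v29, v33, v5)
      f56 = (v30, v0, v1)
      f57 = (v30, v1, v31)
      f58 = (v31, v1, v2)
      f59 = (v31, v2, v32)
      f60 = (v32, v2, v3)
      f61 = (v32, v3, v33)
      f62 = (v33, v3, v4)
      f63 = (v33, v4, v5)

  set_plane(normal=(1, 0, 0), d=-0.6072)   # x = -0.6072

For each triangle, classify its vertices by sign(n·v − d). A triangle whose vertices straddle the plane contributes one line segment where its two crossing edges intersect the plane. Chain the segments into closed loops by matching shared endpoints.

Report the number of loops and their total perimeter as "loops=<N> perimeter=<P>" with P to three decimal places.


loops=1 perimeter=12.930

Straddling triangles (20 of 64):
  (v10,v0,v14) [++-] → (-0.6072, 0.6072, -2.00101)–(-0.6072, 1.08863, -1.8446)  len=0.5062
  (v10,v14,v11) [+-+] → (-0.6072, 1.08863, -1.8446)–(-0.6072, 1.38614, -1.43509)  len=0.5062
  (v11,v14,v15) [+--] → (-0.6072, 1.38614, -1.43509)–(-0.6072, 1.91689, -0.7046)  len=0.9029
  (v11,v15,v12) [+-+] → (-0.6072, 1.91689, -0.7046)–(-0.6072, 1.91689, 0.146545)  len=0.8511
  (v12,v15,v16) [+--] → (-0.6072, 1.91689, 0.146545)–(-0.6072, 1.91689, 0.7046)  len=0.5581
  (v12,v16,v13) [+-+] → (-0.6072, 1.91689, 0.7046)–(-0.6072, 1.41667, 1.39315)  len=0.8511
  (v13,v16,v17) [+--] → (-0.6072, 1.41667, 1.39315)–(-0.6072, 1.08863, 1.8446)  len=0.5580
  (v13,v17,v5) [+-+] → (-0.6072, 1.08863, 1.8446)–(-0.6072, 0.6072, 2.00101)  len=0.5062
  (v14,v0,v18) [-+-] → (-0.6072, 0.6072, -2.00101)–(-0.6072, 0, -2.08273)  len=0.6127
  (v17,v21,v5) [--+] → (-0.6072, 0, 2.08273)–(-0.6072, 0.6072, 2.00101)  len=0.6127
  (v18,v0,v22) [-+-] → (-0.6072, 0, -2.08273)–(-0.6072, -0.6072, -2.00101)  len=0.6127
  (v21,v25,v5) [--+] → (-0.6072, -0.6072, 2.00101)–(-0.6072, 0, 2.08273)  len=0.6127
  (v22,v0,v26) [-++] → (-0.6072, -0.6072, -2.00101)–(-0.6072, -1.08863, -1.8446)  len=0.5062
  (v22,v26,v23) [-+-] → (-0.6072, -1.08863, -1.8446)–(-0.6072, -1.41667, -1.39315)  len=0.5580
  (v23,v26,v27) [-++] → (-0.6072, -1.41667, -1.39315)–(-0.6072, -1.91689, -0.7046)  len=0.8511
  (v23,v27,v24) [-+-] → (-0.6072, -1.91689, -0.7046)–(-0.6072, -1.91689, -0.146545)  len=0.5581
  (v24,v27,v28) [-++] → (-0.6072, -1.91689, -0.146545)–(-0.6072, -1.91689, 0.7046)  len=0.8511
  (v24,v28,v25) [-+-] → (-0.6072, -1.91689, 0.7046)–(-0.6072, -1.38614, 1.43509)  len=0.9029
  (v25,v28,v29) [-++] → (-0.6072, -1.38614, 1.43509)–(-0.6072, -1.08863, 1.8446)  len=0.5062
  (v25,v29,v5) [-++] → (-0.6072, -1.08863, 1.8446)–(-0.6072, -0.6072, 2.00101)  len=0.5062

Chained into 1 loop(s):
  loop 1: 20 segments, perimeter = 12.9304
Total perimeter = 12.930


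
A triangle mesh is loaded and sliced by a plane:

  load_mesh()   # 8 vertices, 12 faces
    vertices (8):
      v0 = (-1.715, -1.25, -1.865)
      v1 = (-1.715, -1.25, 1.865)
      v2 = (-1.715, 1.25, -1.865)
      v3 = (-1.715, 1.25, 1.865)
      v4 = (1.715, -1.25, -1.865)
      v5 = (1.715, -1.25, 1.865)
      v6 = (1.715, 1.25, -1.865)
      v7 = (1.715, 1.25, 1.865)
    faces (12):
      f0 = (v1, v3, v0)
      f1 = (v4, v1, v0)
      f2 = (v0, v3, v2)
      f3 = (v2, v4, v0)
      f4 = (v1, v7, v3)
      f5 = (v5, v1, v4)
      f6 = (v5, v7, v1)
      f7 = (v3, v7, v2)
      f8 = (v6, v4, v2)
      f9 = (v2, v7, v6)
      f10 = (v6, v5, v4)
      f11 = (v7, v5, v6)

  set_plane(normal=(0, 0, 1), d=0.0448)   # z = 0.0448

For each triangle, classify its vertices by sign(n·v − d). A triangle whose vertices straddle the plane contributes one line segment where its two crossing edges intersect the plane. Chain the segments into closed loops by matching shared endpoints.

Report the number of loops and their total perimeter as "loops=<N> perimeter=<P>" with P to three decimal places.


loops=1 perimeter=11.860

Straddling triangles (8 of 12):
  (v1,v3,v0) [++-] → (-1.715, 0.0300268, 0.0448)–(-1.715, -1.25, 0.0448)  len=1.2800
  (v4,v1,v0) [-+-] → (-0.0411968, -1.25, 0.0448)–(-1.715, -1.25, 0.0448)  len=1.6738
  (v0,v3,v2) [-+-] → (-1.715, 0.0300268, 0.0448)–(-1.715, 1.25, 0.0448)  len=1.2200
  (v5,v1,v4) [++-] → (-0.0411968, -1.25, 0.0448)–(1.715, -1.25, 0.0448)  len=1.7562
  (v3,v7,v2) [++-] → (0.0411968, 1.25, 0.0448)–(-1.715, 1.25, 0.0448)  len=1.7562
  (v2,v7,v6) [-+-] → (0.0411968, 1.25, 0.0448)–(1.715, 1.25, 0.0448)  len=1.6738
  (v6,v5,v4) [-+-] → (1.715, -0.0300268, 0.0448)–(1.715, -1.25, 0.0448)  len=1.2200
  (v7,v5,v6) [++-] → (1.715, -0.0300268, 0.0448)–(1.715, 1.25, 0.0448)  len=1.2800

Chained into 1 loop(s):
  loop 1: 8 segments, perimeter = 11.8600
Total perimeter = 11.860


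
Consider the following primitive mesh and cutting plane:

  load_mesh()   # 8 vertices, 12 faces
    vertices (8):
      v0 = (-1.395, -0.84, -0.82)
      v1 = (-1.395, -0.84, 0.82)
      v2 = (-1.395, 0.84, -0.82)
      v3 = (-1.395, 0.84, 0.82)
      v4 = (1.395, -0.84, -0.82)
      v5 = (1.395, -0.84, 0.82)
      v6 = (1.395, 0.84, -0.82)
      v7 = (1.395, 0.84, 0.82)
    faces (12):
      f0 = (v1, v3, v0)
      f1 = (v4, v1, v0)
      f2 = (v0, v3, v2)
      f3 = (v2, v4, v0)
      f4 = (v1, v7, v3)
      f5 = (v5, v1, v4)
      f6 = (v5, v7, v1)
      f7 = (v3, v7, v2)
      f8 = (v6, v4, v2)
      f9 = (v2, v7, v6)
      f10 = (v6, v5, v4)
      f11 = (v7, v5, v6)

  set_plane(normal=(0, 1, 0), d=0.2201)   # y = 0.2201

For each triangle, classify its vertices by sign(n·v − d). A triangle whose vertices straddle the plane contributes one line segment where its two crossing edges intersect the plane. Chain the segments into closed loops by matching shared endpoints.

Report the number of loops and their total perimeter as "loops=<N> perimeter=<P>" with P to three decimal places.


loops=1 perimeter=8.860

Straddling triangles (8 of 12):
  (v1,v3,v0) [-+-] → (-1.395, 0.2201, 0.82)–(-1.395, 0.2201, 0.21486)  len=0.6051
  (v0,v3,v2) [-++] → (-1.395, 0.2201, 0.21486)–(-1.395, 0.2201, -0.82)  len=1.0349
  (v2,v4,v0) [+--] → (-0.365523, 0.2201, -0.82)–(-1.395, 0.2201, -0.82)  len=1.0295
  (v1,v7,v3) [-++] → (0.365523, 0.2201, 0.82)–(-1.395, 0.2201, 0.82)  len=1.7605
  (v5,v7,v1) [-+-] → (1.395, 0.2201, 0.82)–(0.365523, 0.2201, 0.82)  len=1.0295
  (v6,v4,v2) [+-+] → (1.395, 0.2201, -0.82)–(-0.365523, 0.2201, -0.82)  len=1.7605
  (v6,v5,v4) [+--] → (1.395, 0.2201, -0.21486)–(1.395, 0.2201, -0.82)  len=0.6051
  (v7,v5,v6) [+-+] → (1.395, 0.2201, 0.82)–(1.395, 0.2201, -0.21486)  len=1.0349

Chained into 1 loop(s):
  loop 1: 8 segments, perimeter = 8.8600
Total perimeter = 8.860


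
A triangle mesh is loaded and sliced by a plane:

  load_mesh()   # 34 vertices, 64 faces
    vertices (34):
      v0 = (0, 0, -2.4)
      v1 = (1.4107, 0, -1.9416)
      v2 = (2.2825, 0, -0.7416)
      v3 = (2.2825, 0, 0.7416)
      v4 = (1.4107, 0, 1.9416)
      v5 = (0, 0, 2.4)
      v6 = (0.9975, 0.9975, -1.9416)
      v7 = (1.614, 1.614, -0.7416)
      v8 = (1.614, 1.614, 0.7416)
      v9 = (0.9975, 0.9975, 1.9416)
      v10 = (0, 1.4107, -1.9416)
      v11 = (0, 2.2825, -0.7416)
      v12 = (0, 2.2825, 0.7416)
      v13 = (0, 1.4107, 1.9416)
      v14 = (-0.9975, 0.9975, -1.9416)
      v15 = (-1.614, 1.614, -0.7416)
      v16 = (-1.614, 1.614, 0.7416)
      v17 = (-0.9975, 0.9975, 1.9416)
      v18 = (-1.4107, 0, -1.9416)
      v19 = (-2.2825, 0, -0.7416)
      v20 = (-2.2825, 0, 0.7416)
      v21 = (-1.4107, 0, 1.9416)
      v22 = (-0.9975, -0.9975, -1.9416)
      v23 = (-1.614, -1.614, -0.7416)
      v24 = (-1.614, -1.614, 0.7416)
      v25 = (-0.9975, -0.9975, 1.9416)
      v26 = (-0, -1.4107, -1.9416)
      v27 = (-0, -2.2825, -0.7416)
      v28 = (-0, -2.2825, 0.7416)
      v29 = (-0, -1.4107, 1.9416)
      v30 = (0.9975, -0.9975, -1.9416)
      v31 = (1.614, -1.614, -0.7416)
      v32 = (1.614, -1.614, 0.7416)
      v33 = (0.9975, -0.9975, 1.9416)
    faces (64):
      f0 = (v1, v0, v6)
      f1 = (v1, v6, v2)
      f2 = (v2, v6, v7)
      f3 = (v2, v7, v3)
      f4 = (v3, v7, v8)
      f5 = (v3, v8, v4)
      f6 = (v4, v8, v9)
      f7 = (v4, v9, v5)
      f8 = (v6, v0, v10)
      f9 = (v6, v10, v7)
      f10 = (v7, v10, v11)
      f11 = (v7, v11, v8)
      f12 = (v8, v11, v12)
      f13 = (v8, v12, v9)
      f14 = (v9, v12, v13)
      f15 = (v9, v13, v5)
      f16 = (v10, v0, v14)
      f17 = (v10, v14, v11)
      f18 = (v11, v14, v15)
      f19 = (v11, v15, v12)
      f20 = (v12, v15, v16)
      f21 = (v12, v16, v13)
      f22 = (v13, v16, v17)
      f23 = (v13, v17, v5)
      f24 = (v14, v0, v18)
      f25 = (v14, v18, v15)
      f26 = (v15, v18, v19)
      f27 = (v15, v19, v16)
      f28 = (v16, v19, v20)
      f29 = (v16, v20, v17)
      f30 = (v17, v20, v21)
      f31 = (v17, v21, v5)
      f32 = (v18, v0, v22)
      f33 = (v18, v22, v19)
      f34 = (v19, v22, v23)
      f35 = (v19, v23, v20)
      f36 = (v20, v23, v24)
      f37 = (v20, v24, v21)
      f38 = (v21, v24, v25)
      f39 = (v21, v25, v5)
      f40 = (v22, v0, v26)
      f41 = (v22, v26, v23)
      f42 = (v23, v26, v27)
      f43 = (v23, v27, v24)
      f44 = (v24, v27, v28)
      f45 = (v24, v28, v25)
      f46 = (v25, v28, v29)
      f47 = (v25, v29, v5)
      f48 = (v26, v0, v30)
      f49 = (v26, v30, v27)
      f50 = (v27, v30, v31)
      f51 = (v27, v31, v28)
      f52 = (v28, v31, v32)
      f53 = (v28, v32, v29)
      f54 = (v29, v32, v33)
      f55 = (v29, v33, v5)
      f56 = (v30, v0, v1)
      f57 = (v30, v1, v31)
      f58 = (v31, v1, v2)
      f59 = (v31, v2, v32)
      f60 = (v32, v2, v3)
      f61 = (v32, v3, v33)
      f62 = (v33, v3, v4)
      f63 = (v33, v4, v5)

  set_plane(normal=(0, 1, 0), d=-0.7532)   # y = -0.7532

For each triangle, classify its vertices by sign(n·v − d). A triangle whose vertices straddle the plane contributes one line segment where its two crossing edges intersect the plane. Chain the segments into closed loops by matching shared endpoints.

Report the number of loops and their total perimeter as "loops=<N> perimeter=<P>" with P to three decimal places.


loops=1 perimeter=13.393

Straddling triangles (20 of 64):
  (v18,v0,v22) [++-] → (-0.7532, -0.7532, -2.05387)–(-1.0987, -0.7532, -1.9416)  len=0.3633
  (v18,v22,v19) [+-+] → (-1.0987, -0.7532, -1.9416)–(-1.31221, -0.7532, -1.64771)  len=0.3633
  (v19,v22,v23) [+--] → (-1.31221, -0.7532, -1.64771)–(-1.97053, -0.7532, -0.7416)  len=1.1200
  (v19,v23,v20) [+-+] → (-1.97053, -0.7532, -0.7416)–(-1.97053, -0.7532, 0.04944)  len=0.7910
  (v20,v23,v24) [+--] → (-1.97053, -0.7532, 0.04944)–(-1.97053, -0.7532, 0.7416)  len=0.6922
  (v20,v24,v21) [+-+] → (-1.97053, -0.7532, 0.7416)–(-1.50557, -0.7532, 1.3816)  len=0.7911
  (v21,v24,v25) [+--] → (-1.50557, -0.7532, 1.3816)–(-1.0987, -0.7532, 1.9416)  len=0.6922
  (v21,v25,v5) [+-+] → (-1.0987, -0.7532, 1.9416)–(-0.7532, -0.7532, 2.05387)  len=0.3633
  (v22,v0,v26) [-+-] → (-0.7532, -0.7532, -2.05387)–(0, -0.7532, -2.15525)  len=0.7600
  (v25,v29,v5) [--+] → (0, -0.7532, 2.15525)–(-0.7532, -0.7532, 2.05387)  len=0.7600
  (v26,v0,v30) [-+-] → (0, -0.7532, -2.15525)–(0.7532, -0.7532, -2.05387)  len=0.7600
  (v29,v33,v5) [--+] → (0.7532, -0.7532, 2.05387)–(0, -0.7532, 2.15525)  len=0.7600
  (v30,v0,v1) [-++] → (0.7532, -0.7532, -2.05387)–(1.0987, -0.7532, -1.9416)  len=0.3633
  (v30,v1,v31) [-+-] → (1.0987, -0.7532, -1.9416)–(1.50557, -0.7532, -1.3816)  len=0.6922
  (v31,v1,v2) [-++] → (1.50557, -0.7532, -1.3816)–(1.97053, -0.7532, -0.7416)  len=0.7911
  (v31,v2,v32) [-+-] → (1.97053, -0.7532, -0.7416)–(1.97053, -0.7532, -0.04944)  len=0.6922
  (v32,v2,v3) [-++] → (1.97053, -0.7532, -0.04944)–(1.97053, -0.7532, 0.7416)  len=0.7910
  (v32,v3,v33) [-+-] → (1.97053, -0.7532, 0.7416)–(1.31221, -0.7532, 1.64771)  len=1.1200
  (v33,v3,v4) [-++] → (1.31221, -0.7532, 1.64771)–(1.0987, -0.7532, 1.9416)  len=0.3633
  (v33,v4,v5) [-++] → (1.0987, -0.7532, 1.9416)–(0.7532, -0.7532, 2.05387)  len=0.3633

Chained into 1 loop(s):
  loop 1: 20 segments, perimeter = 13.3926
Total perimeter = 13.393
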